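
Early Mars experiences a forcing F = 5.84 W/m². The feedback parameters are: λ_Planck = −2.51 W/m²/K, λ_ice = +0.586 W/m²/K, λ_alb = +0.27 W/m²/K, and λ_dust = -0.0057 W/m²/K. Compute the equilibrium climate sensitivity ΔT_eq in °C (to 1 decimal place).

3.5 °C

Net feedback parameter λ = (−2.51) + (+0.586) + (+0.27) + (-0.0057) = -1.6597 W/m²/K.
ΔT = −F/λ = −5.84/(-1.6597) = 3.5 °C.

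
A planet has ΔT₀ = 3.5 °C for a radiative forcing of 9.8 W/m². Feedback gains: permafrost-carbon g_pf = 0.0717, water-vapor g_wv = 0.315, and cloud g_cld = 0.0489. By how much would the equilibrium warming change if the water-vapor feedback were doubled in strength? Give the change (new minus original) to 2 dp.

Original: g = 0.4356, ΔT = 3.5/(1−0.4356) = 6.2013 °C.
With doubled water-vapor: g' = 0.7506, ΔT' = 3.5/(1−0.7506) = 14.0337 °C.
Change = 14.0337 − 6.2013 = 7.83 °C.

7.83 °C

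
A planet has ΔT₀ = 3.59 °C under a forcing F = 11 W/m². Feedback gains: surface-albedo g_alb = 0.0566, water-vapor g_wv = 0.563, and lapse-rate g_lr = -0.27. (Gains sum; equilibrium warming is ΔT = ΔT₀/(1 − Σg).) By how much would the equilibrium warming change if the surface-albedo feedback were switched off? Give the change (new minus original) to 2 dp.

-0.44 °C

Original: g = 0.3496, ΔT = 3.59/(1−0.3496) = 5.5197 °C.
Without surface-albedo: g' = 0.293, ΔT' = 3.59/(1−0.293) = 5.0778 °C.
Change = 5.0778 − 5.5197 = -0.44 °C.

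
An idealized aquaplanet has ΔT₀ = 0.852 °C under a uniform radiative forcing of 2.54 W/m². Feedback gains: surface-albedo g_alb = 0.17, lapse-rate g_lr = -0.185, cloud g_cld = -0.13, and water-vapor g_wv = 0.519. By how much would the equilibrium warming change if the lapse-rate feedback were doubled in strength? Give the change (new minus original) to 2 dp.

Original: g = 0.374, ΔT = 0.852/(1−0.374) = 1.3610 °C.
With doubled lapse-rate: g' = 0.189, ΔT' = 0.852/(1−0.189) = 1.0506 °C.
Change = 1.0506 − 1.3610 = -0.31 °C.

-0.31 °C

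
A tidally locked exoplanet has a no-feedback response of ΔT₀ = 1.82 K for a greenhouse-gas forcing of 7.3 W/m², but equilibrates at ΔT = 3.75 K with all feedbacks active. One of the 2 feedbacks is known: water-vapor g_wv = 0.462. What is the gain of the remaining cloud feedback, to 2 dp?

Amplification A = ΔT/ΔT₀ = 3.75/1.82 = 2.06.
Total gain g = 1 − 1/A = 1 − 1/2.06 = 0.5146.
The known gain is 0.462.
g_cld = 0.5146 − 0.462 = 0.05.

0.05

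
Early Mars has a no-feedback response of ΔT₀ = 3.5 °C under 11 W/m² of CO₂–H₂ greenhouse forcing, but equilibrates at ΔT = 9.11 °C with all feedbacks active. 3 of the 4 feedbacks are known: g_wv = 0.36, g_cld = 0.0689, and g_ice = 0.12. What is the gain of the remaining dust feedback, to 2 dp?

Amplification A = ΔT/ΔT₀ = 9.11/3.5 = 2.603.
Total gain g = 1 − 1/A = 1 − 1/2.603 = 0.6158.
Known gains sum to 0.36 + 0.0689 + 0.12 = 0.5489.
g_dust = 0.6158 − 0.5489 = 0.07.

0.07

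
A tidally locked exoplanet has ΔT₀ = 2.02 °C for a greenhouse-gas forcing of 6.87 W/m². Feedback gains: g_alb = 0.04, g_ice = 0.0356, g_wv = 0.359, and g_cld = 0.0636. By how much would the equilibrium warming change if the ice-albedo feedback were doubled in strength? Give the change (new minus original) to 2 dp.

0.31 °C

Original: g = 0.4982, ΔT = 2.02/(1−0.4982) = 4.0255 °C.
With doubled ice-albedo: g' = 0.5338, ΔT' = 2.02/(1−0.5338) = 4.3329 °C.
Change = 4.3329 − 4.0255 = 0.31 °C.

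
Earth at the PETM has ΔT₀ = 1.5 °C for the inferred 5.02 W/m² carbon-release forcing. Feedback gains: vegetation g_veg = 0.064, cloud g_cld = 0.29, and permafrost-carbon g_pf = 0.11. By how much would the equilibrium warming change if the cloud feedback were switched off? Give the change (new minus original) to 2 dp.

-0.98 °C

Original: g = 0.464, ΔT = 1.5/(1−0.464) = 2.7985 °C.
Without cloud: g' = 0.174, ΔT' = 1.5/(1−0.174) = 1.8160 °C.
Change = 1.8160 − 2.7985 = -0.98 °C.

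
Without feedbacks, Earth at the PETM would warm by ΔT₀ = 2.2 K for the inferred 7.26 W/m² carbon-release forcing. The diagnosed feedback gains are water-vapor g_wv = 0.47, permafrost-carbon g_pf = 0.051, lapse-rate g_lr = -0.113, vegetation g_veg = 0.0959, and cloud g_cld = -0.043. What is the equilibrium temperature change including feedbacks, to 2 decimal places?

Total gain g = 0.47 + 0.051 − 0.113 + 0.0959 − 0.043 = 0.4609.
Amplification A = 1/(1 − 0.4609) = 1.855.
ΔT = 2.2 × 1.855 = 4.08 K.

4.08 K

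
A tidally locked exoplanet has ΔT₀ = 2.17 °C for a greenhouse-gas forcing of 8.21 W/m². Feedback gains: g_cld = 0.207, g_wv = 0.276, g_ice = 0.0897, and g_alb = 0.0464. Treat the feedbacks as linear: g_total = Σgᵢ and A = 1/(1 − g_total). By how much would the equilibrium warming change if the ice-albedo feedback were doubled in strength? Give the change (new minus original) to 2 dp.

1.75 °C

Original: g = 0.6191, ΔT = 2.17/(1−0.6191) = 5.6970 °C.
With doubled ice-albedo: g' = 0.7088, ΔT' = 2.17/(1−0.7088) = 7.4519 °C.
Change = 7.4519 − 5.6970 = 1.75 °C.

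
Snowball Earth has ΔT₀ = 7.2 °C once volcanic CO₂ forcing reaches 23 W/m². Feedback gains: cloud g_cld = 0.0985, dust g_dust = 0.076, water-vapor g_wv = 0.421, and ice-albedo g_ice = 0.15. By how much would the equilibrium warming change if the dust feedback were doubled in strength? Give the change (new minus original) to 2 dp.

12.05 °C

Original: g = 0.7455, ΔT = 7.2/(1−0.7455) = 28.2908 °C.
With doubled dust: g' = 0.8215, ΔT' = 7.2/(1−0.8215) = 40.3361 °C.
Change = 40.3361 − 28.2908 = 12.05 °C.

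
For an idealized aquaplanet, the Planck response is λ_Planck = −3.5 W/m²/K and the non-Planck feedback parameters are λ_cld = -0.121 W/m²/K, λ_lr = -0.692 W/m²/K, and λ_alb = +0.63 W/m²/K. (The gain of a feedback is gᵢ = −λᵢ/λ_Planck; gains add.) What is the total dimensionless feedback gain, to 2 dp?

-0.05

Convert to gains: g_cld = -0.121/3.5 = -0.03457; g_lr = -0.692/3.5 = -0.1977; g_alb = 0.63/3.5 = 0.18.
Total gain g = -0.05227.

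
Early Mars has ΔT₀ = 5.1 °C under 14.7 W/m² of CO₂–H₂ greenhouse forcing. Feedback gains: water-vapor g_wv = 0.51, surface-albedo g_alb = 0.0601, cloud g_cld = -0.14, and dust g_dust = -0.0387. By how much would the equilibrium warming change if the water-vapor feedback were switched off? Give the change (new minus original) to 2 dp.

Original: g = 0.3914, ΔT = 5.1/(1−0.3914) = 8.3799 °C.
Without water-vapor: g' = -0.1186, ΔT' = 5.1/(1+0.1186) = 4.5593 °C.
Change = 4.5593 − 8.3799 = -3.82 °C.

-3.82 °C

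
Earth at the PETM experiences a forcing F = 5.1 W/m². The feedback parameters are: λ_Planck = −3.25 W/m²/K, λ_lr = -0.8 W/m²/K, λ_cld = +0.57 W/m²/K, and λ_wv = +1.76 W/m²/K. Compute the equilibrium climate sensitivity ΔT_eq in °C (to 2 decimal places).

Net feedback parameter λ = (−3.25) + (-0.8) + (+0.57) + (+1.76) = -1.72 W/m²/K.
ΔT = −F/λ = −5.1/(-1.72) = 2.97 °C.

2.97 °C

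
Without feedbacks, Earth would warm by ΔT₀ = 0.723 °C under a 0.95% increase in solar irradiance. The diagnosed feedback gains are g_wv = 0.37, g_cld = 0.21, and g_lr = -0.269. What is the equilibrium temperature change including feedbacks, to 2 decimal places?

1.05 °C

Total gain g = 0.37 + 0.21 − 0.269 = 0.311.
Amplification A = 1/(1 − 0.311) = 1.451.
ΔT = 0.723 × 1.451 = 1.05 °C.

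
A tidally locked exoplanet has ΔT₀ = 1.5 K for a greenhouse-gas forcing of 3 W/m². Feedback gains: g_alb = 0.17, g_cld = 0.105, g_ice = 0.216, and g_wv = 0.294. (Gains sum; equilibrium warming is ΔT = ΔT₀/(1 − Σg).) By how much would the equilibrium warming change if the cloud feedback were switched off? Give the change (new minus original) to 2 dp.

Original: g = 0.785, ΔT = 1.5/(1−0.785) = 6.9767 K.
Without cloud: g' = 0.68, ΔT' = 1.5/(1−0.68) = 4.6875 K.
Change = 4.6875 − 6.9767 = -2.29 K.

-2.29 K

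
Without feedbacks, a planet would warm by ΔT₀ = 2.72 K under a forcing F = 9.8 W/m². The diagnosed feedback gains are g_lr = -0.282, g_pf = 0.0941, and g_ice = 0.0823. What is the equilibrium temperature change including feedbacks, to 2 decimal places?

Total gain g = -0.282 + 0.0941 + 0.0823 = -0.1056.
Amplification A = 1/(1 + 0.1056) = 0.9045.
ΔT = 2.72 × 0.9045 = 2.46 K.

2.46 K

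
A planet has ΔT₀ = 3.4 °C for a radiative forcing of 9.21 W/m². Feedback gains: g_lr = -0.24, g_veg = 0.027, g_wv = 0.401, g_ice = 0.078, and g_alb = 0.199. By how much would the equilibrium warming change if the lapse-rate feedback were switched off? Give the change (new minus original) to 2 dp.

5.17 °C

Original: g = 0.465, ΔT = 3.4/(1−0.465) = 6.3551 °C.
Without lapse-rate: g' = 0.705, ΔT' = 3.4/(1−0.705) = 11.5254 °C.
Change = 11.5254 − 6.3551 = 5.17 °C.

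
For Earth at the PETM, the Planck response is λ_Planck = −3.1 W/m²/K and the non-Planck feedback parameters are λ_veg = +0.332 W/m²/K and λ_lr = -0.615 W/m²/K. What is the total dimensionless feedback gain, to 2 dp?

-0.09

Convert to gains: g_veg = 0.332/3.1 = 0.1071; g_lr = -0.615/3.1 = -0.1984.
Total gain g = -0.0913.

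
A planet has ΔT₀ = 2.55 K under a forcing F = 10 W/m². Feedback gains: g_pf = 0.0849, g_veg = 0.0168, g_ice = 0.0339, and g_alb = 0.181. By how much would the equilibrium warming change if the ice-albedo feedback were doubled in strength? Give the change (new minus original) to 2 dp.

0.19 K

Original: g = 0.3166, ΔT = 2.55/(1−0.3166) = 3.7313 K.
With doubled ice-albedo: g' = 0.3505, ΔT' = 2.55/(1−0.3505) = 3.9261 K.
Change = 3.9261 − 3.7313 = 0.19 K.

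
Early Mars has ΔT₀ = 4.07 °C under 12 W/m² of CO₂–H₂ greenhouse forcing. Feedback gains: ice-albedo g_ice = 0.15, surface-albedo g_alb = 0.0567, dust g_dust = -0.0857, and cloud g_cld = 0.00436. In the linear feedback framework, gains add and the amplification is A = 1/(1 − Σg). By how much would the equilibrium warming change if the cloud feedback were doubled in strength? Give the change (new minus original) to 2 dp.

Original: g = 0.12536, ΔT = 4.07/(1−0.12536) = 4.6533 °C.
With doubled cloud: g' = 0.12972, ΔT' = 4.07/(1−0.12972) = 4.6767 °C.
Change = 4.6767 − 4.6533 = 0.02 °C.

0.02 °C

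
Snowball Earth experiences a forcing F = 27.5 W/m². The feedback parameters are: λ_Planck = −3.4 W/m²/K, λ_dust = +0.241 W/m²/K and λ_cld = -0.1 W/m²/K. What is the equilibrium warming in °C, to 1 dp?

Net feedback parameter λ = (−3.4) + (+0.241) + (-0.1) = -3.259 W/m²/K.
ΔT = −F/λ = −27.5/(-3.259) = 8.4 °C.

8.4 °C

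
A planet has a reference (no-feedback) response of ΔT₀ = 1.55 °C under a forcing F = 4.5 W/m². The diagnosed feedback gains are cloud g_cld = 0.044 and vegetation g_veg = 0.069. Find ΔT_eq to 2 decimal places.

1.75 °C

Total gain g = 0.044 + 0.069 = 0.113.
Amplification A = 1/(1 − 0.113) = 1.127.
ΔT = 1.55 × 1.127 = 1.75 °C.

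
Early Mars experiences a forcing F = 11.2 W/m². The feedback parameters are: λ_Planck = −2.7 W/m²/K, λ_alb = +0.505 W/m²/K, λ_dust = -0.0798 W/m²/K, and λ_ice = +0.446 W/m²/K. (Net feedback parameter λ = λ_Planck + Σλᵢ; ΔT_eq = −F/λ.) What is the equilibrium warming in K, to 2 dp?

Net feedback parameter λ = (−2.7) + (+0.505) + (-0.0798) + (+0.446) = -1.8288 W/m²/K.
ΔT = −F/λ = −11.2/(-1.8288) = 6.12 K.

6.12 K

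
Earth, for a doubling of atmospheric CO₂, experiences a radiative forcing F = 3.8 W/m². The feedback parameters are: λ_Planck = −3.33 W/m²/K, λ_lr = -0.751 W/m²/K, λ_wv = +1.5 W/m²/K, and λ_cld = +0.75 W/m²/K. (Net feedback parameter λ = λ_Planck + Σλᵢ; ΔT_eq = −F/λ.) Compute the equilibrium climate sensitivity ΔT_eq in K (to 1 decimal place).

2.1 K

Net feedback parameter λ = (−3.33) + (-0.751) + (+1.5) + (+0.75) = -1.831 W/m²/K.
ΔT = −F/λ = −3.8/(-1.831) = 2.1 K.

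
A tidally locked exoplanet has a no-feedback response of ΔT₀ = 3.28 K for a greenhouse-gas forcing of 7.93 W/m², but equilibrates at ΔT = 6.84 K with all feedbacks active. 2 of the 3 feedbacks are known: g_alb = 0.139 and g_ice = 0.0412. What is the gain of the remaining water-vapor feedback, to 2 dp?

0.34

Amplification A = ΔT/ΔT₀ = 6.84/3.28 = 2.085.
Total gain g = 1 − 1/A = 1 − 1/2.085 = 0.5204.
Known gains sum to 0.139 + 0.0412 = 0.1802.
g_wv = 0.5204 − 0.1802 = 0.34.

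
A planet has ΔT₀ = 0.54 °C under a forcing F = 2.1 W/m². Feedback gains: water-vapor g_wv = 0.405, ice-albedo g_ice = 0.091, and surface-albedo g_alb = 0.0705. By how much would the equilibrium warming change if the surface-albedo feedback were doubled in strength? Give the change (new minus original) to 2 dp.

Original: g = 0.5665, ΔT = 0.54/(1−0.5665) = 1.2457 °C.
With doubled surface-albedo: g' = 0.637, ΔT' = 0.54/(1−0.637) = 1.4876 °C.
Change = 1.4876 − 1.2457 = 0.24 °C.

0.24 °C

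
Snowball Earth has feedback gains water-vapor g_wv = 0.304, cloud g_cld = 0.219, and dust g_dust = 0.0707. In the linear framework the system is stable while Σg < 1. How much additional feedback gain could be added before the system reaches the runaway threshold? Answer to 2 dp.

Current total gain = 0.304 + 0.219 + 0.0707 = 0.5937.
Margin to runaway = 1 − 0.5937 = 0.41.

0.41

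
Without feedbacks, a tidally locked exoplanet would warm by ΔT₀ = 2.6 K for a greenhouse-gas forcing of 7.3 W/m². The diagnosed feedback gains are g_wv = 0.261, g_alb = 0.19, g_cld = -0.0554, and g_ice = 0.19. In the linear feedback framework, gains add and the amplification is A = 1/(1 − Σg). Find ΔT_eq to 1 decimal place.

6.3 K

Total gain g = 0.261 + 0.19 − 0.0554 + 0.19 = 0.5856.
Amplification A = 1/(1 − 0.5856) = 2.413.
ΔT = 2.6 × 2.413 = 6.3 K.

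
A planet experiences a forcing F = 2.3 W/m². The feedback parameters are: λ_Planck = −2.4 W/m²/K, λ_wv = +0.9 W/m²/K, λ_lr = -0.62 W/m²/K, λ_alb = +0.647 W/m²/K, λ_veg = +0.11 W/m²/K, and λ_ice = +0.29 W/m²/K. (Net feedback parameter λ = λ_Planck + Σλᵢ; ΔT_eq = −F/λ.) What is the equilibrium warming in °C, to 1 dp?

Net feedback parameter λ = (−2.4) + (+0.9) + (-0.62) + (+0.647) + (+0.11) + (+0.29) = -1.073 W/m²/K.
ΔT = −F/λ = −2.3/(-1.073) = 2.1 °C.

2.1 °C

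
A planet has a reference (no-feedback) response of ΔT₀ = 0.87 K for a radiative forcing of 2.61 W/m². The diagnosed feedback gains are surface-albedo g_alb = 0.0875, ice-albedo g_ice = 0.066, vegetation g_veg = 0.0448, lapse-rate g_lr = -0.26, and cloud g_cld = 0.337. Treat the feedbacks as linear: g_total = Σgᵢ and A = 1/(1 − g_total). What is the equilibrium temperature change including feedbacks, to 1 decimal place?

1.2 K

Total gain g = 0.0875 + 0.066 + 0.0448 − 0.26 + 0.337 = 0.2753.
Amplification A = 1/(1 − 0.2753) = 1.38.
ΔT = 0.87 × 1.38 = 1.2 K.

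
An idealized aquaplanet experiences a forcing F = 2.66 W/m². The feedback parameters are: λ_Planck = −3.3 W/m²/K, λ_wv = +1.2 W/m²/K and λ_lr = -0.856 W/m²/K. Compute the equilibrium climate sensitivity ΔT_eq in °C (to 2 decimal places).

0.90 °C

Net feedback parameter λ = (−3.3) + (+1.2) + (-0.856) = -2.956 W/m²/K.
ΔT = −F/λ = −2.66/(-2.956) = 0.90 °C.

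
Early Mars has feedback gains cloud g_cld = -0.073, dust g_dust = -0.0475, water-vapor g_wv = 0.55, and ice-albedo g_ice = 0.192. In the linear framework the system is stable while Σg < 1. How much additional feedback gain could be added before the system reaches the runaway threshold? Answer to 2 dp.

Current total gain = -0.073 − 0.0475 + 0.55 + 0.192 = 0.6215.
Margin to runaway = 1 − 0.6215 = 0.38.

0.38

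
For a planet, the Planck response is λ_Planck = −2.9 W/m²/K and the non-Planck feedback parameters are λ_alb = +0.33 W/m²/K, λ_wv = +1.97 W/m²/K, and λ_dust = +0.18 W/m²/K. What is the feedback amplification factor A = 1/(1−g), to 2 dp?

6.90

Convert to gains: g_alb = 0.33/2.9 = 0.1138; g_wv = 1.97/2.9 = 0.6793; g_dust = 0.18/2.9 = 0.06207.
Total gain g = 0.85517.
A = 1/(1 − 0.85517) = 6.90.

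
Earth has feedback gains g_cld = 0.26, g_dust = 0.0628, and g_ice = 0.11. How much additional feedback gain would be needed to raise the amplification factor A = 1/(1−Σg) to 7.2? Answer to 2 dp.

Current total gain = 0.4328.
Target gain for A = 7.2: g* = 1 − 1/7.2 = 0.8611.
Additional gain needed = 0.8611 − 0.4328 = 0.43.

0.43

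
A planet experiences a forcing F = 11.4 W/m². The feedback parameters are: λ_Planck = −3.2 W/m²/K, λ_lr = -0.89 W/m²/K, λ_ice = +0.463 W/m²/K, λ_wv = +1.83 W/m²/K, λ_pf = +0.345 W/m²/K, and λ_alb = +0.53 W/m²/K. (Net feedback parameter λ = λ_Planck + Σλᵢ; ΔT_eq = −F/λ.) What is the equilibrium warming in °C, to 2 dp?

12.36 °C

Net feedback parameter λ = (−3.2) + (-0.89) + (+0.463) + (+1.83) + (+0.345) + (+0.53) = -0.922 W/m²/K.
ΔT = −F/λ = −11.4/(-0.922) = 12.36 °C.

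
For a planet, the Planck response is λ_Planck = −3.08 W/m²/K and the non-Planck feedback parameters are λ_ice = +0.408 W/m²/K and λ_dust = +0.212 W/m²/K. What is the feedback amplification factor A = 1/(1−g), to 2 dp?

1.25

Convert to gains: g_ice = 0.408/3.08 = 0.1325; g_dust = 0.212/3.08 = 0.06883.
Total gain g = 0.20133.
A = 1/(1 − 0.20133) = 1.25.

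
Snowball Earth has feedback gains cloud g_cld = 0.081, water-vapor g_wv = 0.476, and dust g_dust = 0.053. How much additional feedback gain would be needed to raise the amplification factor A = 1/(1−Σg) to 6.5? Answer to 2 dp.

Current total gain = 0.61.
Target gain for A = 6.5: g* = 1 − 1/6.5 = 0.8462.
Additional gain needed = 0.8462 − 0.61 = 0.24.

0.24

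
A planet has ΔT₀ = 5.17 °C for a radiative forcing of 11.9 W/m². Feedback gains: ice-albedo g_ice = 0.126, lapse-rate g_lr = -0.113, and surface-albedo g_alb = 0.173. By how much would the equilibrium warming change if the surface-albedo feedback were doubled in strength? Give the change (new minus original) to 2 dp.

Original: g = 0.186, ΔT = 5.17/(1−0.186) = 6.3514 °C.
With doubled surface-albedo: g' = 0.359, ΔT' = 5.17/(1−0.359) = 8.0655 °C.
Change = 8.0655 − 6.3514 = 1.71 °C.

1.71 °C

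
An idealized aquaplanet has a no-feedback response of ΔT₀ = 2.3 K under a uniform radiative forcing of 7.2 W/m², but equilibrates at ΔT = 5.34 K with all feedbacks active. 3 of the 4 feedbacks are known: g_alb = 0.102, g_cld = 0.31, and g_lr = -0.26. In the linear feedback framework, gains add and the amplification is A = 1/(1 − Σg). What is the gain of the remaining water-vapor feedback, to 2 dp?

0.42

Amplification A = ΔT/ΔT₀ = 5.34/2.3 = 2.322.
Total gain g = 1 − 1/A = 1 − 1/2.322 = 0.5693.
Known gains sum to 0.102 + 0.31 − 0.26 = 0.152.
g_wv = 0.5693 − 0.152 = 0.42.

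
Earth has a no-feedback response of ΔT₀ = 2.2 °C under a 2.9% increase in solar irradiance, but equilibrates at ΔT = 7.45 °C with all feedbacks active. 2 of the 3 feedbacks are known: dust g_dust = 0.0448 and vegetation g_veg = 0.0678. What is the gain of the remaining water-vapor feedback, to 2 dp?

0.59

Amplification A = ΔT/ΔT₀ = 7.45/2.2 = 3.386.
Total gain g = 1 − 1/A = 1 − 1/3.386 = 0.7047.
Known gains sum to 0.0448 + 0.0678 = 0.1126.
g_wv = 0.7047 − 0.1126 = 0.59.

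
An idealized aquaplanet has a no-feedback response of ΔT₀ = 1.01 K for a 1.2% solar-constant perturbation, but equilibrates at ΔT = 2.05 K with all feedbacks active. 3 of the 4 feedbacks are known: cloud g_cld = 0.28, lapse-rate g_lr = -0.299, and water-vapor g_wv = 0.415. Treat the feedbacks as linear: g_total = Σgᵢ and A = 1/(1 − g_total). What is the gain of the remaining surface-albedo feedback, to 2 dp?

Amplification A = ΔT/ΔT₀ = 2.05/1.01 = 2.03.
Total gain g = 1 − 1/A = 1 − 1/2.03 = 0.5074.
Known gains sum to 0.28 − 0.299 + 0.415 = 0.396.
g_alb = 0.5074 − 0.396 = 0.11.

0.11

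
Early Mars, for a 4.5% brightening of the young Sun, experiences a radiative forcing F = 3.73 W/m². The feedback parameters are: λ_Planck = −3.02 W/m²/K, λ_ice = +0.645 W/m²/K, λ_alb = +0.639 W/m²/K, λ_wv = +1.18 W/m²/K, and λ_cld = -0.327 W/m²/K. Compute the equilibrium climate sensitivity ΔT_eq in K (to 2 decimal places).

Net feedback parameter λ = (−3.02) + (+0.645) + (+0.639) + (+1.18) + (-0.327) = -0.883 W/m²/K.
ΔT = −F/λ = −3.73/(-0.883) = 4.22 K.

4.22 K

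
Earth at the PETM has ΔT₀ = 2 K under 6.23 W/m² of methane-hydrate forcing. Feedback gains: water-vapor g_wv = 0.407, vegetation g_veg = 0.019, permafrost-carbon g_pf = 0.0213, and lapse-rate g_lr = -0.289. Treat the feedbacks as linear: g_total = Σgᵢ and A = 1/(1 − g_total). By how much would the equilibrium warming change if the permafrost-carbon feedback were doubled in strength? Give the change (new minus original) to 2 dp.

Original: g = 0.1583, ΔT = 2/(1−0.1583) = 2.3761 K.
With doubled permafrost-carbon: g' = 0.1796, ΔT' = 2/(1−0.1796) = 2.4378 K.
Change = 2.4378 − 2.3761 = 0.06 K.

0.06 K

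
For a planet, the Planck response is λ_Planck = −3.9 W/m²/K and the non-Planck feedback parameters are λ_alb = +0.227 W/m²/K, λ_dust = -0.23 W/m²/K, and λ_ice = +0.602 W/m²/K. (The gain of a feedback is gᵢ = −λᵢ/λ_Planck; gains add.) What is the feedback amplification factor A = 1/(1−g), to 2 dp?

1.18

Convert to gains: g_alb = 0.227/3.9 = 0.05821; g_dust = -0.23/3.9 = -0.05897; g_ice = 0.602/3.9 = 0.1544.
Total gain g = 0.15364.
A = 1/(1 − 0.15364) = 1.18.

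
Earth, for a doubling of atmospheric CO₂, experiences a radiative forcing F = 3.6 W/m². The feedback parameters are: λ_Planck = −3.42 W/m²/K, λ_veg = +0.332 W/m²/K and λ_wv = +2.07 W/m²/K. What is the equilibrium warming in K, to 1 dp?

Net feedback parameter λ = (−3.42) + (+0.332) + (+2.07) = -1.018 W/m²/K.
ΔT = −F/λ = −3.6/(-1.018) = 3.5 K.

3.5 K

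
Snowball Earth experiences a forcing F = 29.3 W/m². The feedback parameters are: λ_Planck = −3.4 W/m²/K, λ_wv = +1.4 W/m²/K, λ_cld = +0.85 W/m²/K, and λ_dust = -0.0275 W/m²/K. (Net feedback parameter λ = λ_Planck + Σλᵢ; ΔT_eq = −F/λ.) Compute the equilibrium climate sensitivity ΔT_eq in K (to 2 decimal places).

Net feedback parameter λ = (−3.4) + (+1.4) + (+0.85) + (-0.0275) = -1.1775 W/m²/K.
ΔT = −F/λ = −29.3/(-1.1775) = 24.88 K.

24.88 K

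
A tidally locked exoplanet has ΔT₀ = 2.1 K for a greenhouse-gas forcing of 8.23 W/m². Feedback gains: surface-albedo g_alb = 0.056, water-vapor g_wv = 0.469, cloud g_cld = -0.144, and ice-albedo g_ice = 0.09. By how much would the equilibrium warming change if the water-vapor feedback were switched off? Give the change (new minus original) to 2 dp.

-1.87 K

Original: g = 0.471, ΔT = 2.1/(1−0.471) = 3.9698 K.
Without water-vapor: g' = 0.002, ΔT' = 2.1/(1−0.002) = 2.1042 K.
Change = 2.1042 − 3.9698 = -1.87 K.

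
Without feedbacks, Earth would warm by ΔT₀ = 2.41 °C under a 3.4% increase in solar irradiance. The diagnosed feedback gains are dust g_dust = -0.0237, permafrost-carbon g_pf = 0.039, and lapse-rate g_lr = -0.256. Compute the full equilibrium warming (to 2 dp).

1.94 °C

Total gain g = -0.0237 + 0.039 − 0.256 = -0.2407.
Amplification A = 1/(1 + 0.2407) = 0.806.
ΔT = 2.41 × 0.806 = 1.94 °C.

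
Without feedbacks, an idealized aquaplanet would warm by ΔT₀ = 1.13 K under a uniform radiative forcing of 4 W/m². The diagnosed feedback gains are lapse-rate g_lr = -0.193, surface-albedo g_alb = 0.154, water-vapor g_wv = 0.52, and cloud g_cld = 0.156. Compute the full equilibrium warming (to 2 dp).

Total gain g = -0.193 + 0.154 + 0.52 + 0.156 = 0.637.
Amplification A = 1/(1 − 0.637) = 2.755.
ΔT = 1.13 × 2.755 = 3.11 K.

3.11 K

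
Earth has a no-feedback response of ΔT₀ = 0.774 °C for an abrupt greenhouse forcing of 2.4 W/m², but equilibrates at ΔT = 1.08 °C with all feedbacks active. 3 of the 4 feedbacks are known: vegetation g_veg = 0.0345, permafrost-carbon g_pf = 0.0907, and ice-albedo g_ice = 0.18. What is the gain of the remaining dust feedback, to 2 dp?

Amplification A = ΔT/ΔT₀ = 1.08/0.774 = 1.395.
Total gain g = 1 − 1/A = 1 − 1/1.395 = 0.2832.
Known gains sum to 0.0345 + 0.0907 + 0.18 = 0.3052.
g_dust = 0.2832 − 0.3052 = -0.02.

-0.02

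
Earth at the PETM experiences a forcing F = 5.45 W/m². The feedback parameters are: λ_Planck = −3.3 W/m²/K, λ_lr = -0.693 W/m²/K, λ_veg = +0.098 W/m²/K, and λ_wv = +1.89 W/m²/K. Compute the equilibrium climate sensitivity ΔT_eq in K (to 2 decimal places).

Net feedback parameter λ = (−3.3) + (-0.693) + (+0.098) + (+1.89) = -2.005 W/m²/K.
ΔT = −F/λ = −5.45/(-2.005) = 2.72 K.

2.72 K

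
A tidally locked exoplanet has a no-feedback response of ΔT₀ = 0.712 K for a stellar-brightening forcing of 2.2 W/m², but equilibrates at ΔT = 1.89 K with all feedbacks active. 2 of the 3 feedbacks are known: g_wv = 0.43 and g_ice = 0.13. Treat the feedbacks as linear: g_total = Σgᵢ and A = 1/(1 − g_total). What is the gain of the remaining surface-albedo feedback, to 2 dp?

0.06

Amplification A = ΔT/ΔT₀ = 1.89/0.712 = 2.654.
Total gain g = 1 − 1/A = 1 − 1/2.654 = 0.6232.
Known gains sum to 0.43 + 0.13 = 0.56.
g_alb = 0.6232 − 0.56 = 0.06.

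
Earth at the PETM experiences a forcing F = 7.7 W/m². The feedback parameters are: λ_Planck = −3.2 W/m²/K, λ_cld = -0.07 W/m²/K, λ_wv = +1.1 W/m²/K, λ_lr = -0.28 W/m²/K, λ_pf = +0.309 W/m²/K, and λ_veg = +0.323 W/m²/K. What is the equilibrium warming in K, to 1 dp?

Net feedback parameter λ = (−3.2) + (-0.07) + (+1.1) + (-0.28) + (+0.309) + (+0.323) = -1.818 W/m²/K.
ΔT = −F/λ = −7.7/(-1.818) = 4.2 K.

4.2 K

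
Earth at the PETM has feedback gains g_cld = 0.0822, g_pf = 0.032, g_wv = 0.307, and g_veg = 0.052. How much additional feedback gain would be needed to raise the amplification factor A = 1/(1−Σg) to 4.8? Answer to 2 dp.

Current total gain = 0.4732.
Target gain for A = 4.8: g* = 1 − 1/4.8 = 0.7917.
Additional gain needed = 0.7917 − 0.4732 = 0.32.

0.32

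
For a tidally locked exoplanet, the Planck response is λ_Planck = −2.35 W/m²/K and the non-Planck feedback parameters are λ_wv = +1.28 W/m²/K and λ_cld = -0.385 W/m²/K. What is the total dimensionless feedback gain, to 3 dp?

0.381

Convert to gains: g_wv = 1.28/2.35 = 0.5447; g_cld = -0.385/2.35 = -0.1638.
Total gain g = 0.3809.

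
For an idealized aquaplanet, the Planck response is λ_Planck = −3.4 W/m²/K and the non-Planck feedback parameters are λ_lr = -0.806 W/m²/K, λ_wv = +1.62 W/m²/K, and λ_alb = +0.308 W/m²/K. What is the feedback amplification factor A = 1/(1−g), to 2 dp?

Convert to gains: g_lr = -0.806/3.4 = -0.2371; g_wv = 1.62/3.4 = 0.4765; g_alb = 0.308/3.4 = 0.09059.
Total gain g = 0.32999.
A = 1/(1 − 0.32999) = 1.49.

1.49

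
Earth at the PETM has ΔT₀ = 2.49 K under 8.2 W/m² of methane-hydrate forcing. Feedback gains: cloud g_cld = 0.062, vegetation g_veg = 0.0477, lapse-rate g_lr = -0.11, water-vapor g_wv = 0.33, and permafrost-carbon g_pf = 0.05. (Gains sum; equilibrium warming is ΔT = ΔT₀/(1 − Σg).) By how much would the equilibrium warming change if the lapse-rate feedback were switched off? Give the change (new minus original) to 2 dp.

Original: g = 0.3797, ΔT = 2.49/(1−0.3797) = 4.0142 K.
Without lapse-rate: g' = 0.4897, ΔT' = 2.49/(1−0.4897) = 4.8795 K.
Change = 4.8795 − 4.0142 = 0.87 K.

0.87 K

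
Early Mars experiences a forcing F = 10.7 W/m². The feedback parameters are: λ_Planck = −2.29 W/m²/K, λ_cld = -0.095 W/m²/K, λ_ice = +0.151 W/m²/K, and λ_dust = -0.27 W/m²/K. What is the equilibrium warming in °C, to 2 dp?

4.27 °C

Net feedback parameter λ = (−2.29) + (-0.095) + (+0.151) + (-0.27) = -2.504 W/m²/K.
ΔT = −F/λ = −10.7/(-2.504) = 4.27 °C.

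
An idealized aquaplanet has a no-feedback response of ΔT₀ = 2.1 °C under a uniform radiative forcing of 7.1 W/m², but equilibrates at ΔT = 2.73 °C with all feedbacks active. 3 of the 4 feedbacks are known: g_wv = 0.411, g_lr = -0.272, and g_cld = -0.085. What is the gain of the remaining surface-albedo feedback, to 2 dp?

Amplification A = ΔT/ΔT₀ = 2.73/2.1 = 1.3.
Total gain g = 1 − 1/A = 1 − 1/1.3 = 0.2308.
Known gains sum to 0.411 − 0.272 − 0.085 = 0.054.
g_alb = 0.2308 − 0.054 = 0.18.

0.18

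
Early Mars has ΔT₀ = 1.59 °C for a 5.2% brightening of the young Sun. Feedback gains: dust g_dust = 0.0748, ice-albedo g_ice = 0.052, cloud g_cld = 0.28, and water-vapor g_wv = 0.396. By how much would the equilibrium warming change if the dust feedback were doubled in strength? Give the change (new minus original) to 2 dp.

4.93 °C

Original: g = 0.8028, ΔT = 1.59/(1−0.8028) = 8.0629 °C.
With doubled dust: g' = 0.8776, ΔT' = 1.59/(1−0.8776) = 12.9902 °C.
Change = 12.9902 − 8.0629 = 4.93 °C.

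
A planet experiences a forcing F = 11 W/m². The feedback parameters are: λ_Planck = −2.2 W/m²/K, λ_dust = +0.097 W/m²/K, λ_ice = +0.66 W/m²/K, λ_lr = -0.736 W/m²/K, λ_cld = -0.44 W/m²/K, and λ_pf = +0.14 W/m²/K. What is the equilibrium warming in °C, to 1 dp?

Net feedback parameter λ = (−2.2) + (+0.097) + (+0.66) + (-0.736) + (-0.44) + (+0.14) = -2.479 W/m²/K.
ΔT = −F/λ = −11/(-2.479) = 4.4 °C.

4.4 °C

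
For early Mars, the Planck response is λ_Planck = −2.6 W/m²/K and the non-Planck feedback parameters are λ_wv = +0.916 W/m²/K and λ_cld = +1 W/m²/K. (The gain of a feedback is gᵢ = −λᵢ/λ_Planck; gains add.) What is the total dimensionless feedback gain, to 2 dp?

0.74

Convert to gains: g_wv = 0.916/2.6 = 0.3523; g_cld = 1/2.6 = 0.3846.
Total gain g = 0.7369.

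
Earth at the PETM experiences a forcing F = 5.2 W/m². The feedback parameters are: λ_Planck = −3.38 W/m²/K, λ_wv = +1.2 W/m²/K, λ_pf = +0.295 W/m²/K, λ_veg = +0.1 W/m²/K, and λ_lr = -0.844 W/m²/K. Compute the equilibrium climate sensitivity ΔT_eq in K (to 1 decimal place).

2.0 K

Net feedback parameter λ = (−3.38) + (+1.2) + (+0.295) + (+0.1) + (-0.844) = -2.629 W/m²/K.
ΔT = −F/λ = −5.2/(-2.629) = 2.0 K.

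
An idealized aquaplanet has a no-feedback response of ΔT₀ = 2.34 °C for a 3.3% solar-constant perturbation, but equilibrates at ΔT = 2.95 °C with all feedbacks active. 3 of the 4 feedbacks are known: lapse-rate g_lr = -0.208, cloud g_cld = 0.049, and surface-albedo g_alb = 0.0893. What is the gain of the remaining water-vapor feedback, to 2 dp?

Amplification A = ΔT/ΔT₀ = 2.95/2.34 = 1.261.
Total gain g = 1 − 1/A = 1 − 1/1.261 = 0.207.
Known gains sum to -0.208 + 0.049 + 0.0893 = -0.0697.
g_wv = 0.207 + 0.0697 = 0.28.

0.28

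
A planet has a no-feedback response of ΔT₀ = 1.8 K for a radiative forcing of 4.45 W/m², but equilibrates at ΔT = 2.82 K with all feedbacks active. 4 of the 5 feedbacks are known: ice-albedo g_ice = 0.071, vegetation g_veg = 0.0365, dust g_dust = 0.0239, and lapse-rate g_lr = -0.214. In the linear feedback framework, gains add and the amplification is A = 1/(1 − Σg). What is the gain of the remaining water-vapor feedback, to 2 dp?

0.44

Amplification A = ΔT/ΔT₀ = 2.82/1.8 = 1.567.
Total gain g = 1 − 1/A = 1 − 1/1.567 = 0.3618.
Known gains sum to 0.071 + 0.0365 + 0.0239 − 0.214 = -0.0826.
g_wv = 0.3618 + 0.0826 = 0.44.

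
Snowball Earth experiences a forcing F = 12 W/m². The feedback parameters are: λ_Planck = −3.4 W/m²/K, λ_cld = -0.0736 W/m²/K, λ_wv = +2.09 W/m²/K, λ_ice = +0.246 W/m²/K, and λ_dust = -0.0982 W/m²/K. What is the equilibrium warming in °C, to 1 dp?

Net feedback parameter λ = (−3.4) + (-0.0736) + (+2.09) + (+0.246) + (-0.0982) = -1.2358 W/m²/K.
ΔT = −F/λ = −12/(-1.2358) = 9.7 °C.

9.7 °C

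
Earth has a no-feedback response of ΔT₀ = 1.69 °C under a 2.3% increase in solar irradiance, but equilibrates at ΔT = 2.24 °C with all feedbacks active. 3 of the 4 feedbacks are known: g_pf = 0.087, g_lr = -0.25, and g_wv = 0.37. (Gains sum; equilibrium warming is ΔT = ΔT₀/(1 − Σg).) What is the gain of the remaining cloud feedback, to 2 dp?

0.04

Amplification A = ΔT/ΔT₀ = 2.24/1.69 = 1.325.
Total gain g = 1 − 1/A = 1 − 1/1.325 = 0.2453.
Known gains sum to 0.087 − 0.25 + 0.37 = 0.207.
g_cld = 0.2453 − 0.207 = 0.04.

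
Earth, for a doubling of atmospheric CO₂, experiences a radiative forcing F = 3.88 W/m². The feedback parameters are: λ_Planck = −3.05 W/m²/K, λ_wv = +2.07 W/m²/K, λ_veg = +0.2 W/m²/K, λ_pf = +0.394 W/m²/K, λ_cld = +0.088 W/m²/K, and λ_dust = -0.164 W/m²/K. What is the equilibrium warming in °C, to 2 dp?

Net feedback parameter λ = (−3.05) + (+2.07) + (+0.2) + (+0.394) + (+0.088) + (-0.164) = -0.462 W/m²/K.
ΔT = −F/λ = −3.88/(-0.462) = 8.40 °C.

8.40 °C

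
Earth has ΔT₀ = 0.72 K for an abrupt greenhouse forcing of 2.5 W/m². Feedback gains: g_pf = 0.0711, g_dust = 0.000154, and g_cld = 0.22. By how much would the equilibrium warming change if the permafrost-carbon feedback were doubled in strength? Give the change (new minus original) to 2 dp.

Original: g = 0.291254, ΔT = 0.72/(1−0.291254) = 1.0159 K.
With doubled permafrost-carbon: g' = 0.362354, ΔT' = 0.72/(1−0.362354) = 1.1292 K.
Change = 1.1292 − 1.0159 = 0.11 K.

0.11 K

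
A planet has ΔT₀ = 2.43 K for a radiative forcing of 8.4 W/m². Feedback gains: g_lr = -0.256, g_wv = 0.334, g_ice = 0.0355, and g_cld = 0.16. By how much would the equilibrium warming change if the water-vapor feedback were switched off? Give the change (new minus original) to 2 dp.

-1.05 K

Original: g = 0.2735, ΔT = 2.43/(1−0.2735) = 3.3448 K.
Without water-vapor: g' = -0.0605, ΔT' = 2.43/(1+0.0605) = 2.2914 K.
Change = 2.2914 − 3.3448 = -1.05 K.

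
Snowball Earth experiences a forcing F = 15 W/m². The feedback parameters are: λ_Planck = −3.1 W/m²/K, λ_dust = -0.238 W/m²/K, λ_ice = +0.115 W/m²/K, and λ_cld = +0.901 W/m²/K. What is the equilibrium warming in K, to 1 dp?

6.5 K

Net feedback parameter λ = (−3.1) + (-0.238) + (+0.115) + (+0.901) = -2.322 W/m²/K.
ΔT = −F/λ = −15/(-2.322) = 6.5 K.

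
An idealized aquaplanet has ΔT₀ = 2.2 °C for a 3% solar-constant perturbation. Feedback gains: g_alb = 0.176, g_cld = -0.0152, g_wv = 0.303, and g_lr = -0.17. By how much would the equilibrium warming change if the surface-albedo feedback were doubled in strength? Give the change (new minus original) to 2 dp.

1.03 °C

Original: g = 0.2938, ΔT = 2.2/(1−0.2938) = 3.1153 °C.
With doubled surface-albedo: g' = 0.4698, ΔT' = 2.2/(1−0.4698) = 4.1494 °C.
Change = 4.1494 − 3.1153 = 1.03 °C.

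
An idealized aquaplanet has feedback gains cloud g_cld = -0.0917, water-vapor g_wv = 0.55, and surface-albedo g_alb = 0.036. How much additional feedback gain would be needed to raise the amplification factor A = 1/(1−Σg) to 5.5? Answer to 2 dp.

Current total gain = 0.4943.
Target gain for A = 5.5: g* = 1 − 1/5.5 = 0.8182.
Additional gain needed = 0.8182 − 0.4943 = 0.32.

0.32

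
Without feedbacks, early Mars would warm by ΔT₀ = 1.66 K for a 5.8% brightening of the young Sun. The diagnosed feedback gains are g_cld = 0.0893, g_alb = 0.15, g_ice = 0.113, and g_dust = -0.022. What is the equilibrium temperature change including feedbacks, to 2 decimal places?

2.48 K

Total gain g = 0.0893 + 0.15 + 0.113 − 0.022 = 0.3303.
Amplification A = 1/(1 − 0.3303) = 1.493.
ΔT = 1.66 × 1.493 = 2.48 K.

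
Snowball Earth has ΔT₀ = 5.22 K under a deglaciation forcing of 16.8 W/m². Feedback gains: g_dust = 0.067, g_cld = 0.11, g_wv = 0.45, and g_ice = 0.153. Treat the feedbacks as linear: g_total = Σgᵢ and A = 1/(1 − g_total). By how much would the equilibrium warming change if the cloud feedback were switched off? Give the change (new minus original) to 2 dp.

-7.91 K

Original: g = 0.78, ΔT = 5.22/(1−0.78) = 23.7273 K.
Without cloud: g' = 0.67, ΔT' = 5.22/(1−0.67) = 15.8182 K.
Change = 15.8182 − 23.7273 = -7.91 K.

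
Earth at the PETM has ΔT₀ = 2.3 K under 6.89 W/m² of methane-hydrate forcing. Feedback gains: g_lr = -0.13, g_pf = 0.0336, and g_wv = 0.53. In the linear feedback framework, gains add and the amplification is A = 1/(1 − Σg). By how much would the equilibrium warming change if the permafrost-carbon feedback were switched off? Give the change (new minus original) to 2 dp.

-0.23 K

Original: g = 0.4336, ΔT = 2.3/(1−0.4336) = 4.0607 K.
Without permafrost-carbon: g' = 0.4, ΔT' = 2.3/(1−0.4) = 3.8333 K.
Change = 3.8333 − 4.0607 = -0.23 K.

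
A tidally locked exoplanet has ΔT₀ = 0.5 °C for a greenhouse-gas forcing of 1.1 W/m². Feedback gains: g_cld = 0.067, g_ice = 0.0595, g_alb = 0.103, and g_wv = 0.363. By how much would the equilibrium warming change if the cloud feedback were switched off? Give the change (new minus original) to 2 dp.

-0.17 °C

Original: g = 0.5925, ΔT = 0.5/(1−0.5925) = 1.2270 °C.
Without cloud: g' = 0.5255, ΔT' = 0.5/(1−0.5255) = 1.0537 °C.
Change = 1.0537 − 1.2270 = -0.17 °C.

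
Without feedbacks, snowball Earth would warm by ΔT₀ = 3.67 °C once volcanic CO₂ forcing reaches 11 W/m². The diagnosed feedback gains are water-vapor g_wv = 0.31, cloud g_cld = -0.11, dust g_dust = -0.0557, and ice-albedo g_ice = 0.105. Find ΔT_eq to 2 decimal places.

4.89 °C

Total gain g = 0.31 − 0.11 − 0.0557 + 0.105 = 0.2493.
Amplification A = 1/(1 − 0.2493) = 1.332.
ΔT = 3.67 × 1.332 = 4.89 °C.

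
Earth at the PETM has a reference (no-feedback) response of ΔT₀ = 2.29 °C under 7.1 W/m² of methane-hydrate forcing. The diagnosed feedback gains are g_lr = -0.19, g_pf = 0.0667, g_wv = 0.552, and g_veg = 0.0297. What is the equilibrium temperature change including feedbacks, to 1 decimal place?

4.2 °C

Total gain g = -0.19 + 0.0667 + 0.552 + 0.0297 = 0.4584.
Amplification A = 1/(1 − 0.4584) = 1.846.
ΔT = 2.29 × 1.846 = 4.2 °C.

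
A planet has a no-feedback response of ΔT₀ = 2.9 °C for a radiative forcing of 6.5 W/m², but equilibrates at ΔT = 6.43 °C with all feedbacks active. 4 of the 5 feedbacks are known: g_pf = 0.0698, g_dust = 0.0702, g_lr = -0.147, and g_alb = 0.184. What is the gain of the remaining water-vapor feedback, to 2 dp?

0.37

Amplification A = ΔT/ΔT₀ = 6.43/2.9 = 2.217.
Total gain g = 1 − 1/A = 1 − 1/2.217 = 0.5489.
Known gains sum to 0.0698 + 0.0702 − 0.147 + 0.184 = 0.177.
g_wv = 0.5489 − 0.177 = 0.37.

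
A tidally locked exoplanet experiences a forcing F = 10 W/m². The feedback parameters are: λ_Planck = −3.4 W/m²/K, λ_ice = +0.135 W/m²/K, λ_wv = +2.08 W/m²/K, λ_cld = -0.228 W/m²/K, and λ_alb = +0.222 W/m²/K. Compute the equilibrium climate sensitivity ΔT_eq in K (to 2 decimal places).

Net feedback parameter λ = (−3.4) + (+0.135) + (+2.08) + (-0.228) + (+0.222) = -1.191 W/m²/K.
ΔT = −F/λ = −10/(-1.191) = 8.40 K.

8.40 K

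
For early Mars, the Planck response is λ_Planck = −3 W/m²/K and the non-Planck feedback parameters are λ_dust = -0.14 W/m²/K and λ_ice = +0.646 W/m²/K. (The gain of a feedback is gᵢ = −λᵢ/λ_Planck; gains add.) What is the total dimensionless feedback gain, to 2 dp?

0.17

Convert to gains: g_dust = -0.14/3 = -0.04667; g_ice = 0.646/3 = 0.2153.
Total gain g = 0.16863.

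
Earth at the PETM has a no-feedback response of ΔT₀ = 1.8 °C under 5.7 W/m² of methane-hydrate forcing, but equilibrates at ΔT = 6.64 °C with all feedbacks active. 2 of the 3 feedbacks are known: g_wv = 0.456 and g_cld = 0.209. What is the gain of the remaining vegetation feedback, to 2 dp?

Amplification A = ΔT/ΔT₀ = 6.64/1.8 = 3.689.
Total gain g = 1 − 1/A = 1 − 1/3.689 = 0.7289.
Known gains sum to 0.456 + 0.209 = 0.665.
g_veg = 0.7289 − 0.665 = 0.06.

0.06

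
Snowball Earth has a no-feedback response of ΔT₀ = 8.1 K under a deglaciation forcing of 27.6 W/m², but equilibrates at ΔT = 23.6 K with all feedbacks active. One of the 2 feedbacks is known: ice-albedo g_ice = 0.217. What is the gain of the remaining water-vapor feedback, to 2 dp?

0.44

Amplification A = ΔT/ΔT₀ = 23.6/8.1 = 2.914.
Total gain g = 1 − 1/A = 1 − 1/2.914 = 0.6568.
The known gain is 0.217.
g_wv = 0.6568 − 0.217 = 0.44.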